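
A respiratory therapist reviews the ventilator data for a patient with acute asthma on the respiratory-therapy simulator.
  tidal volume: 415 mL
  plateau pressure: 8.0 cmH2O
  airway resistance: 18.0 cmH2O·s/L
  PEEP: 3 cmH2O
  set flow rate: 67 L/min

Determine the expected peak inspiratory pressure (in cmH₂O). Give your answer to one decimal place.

28.1

Flow: 67 L/min ÷ 60 = 1.1167 L/s.
PIP = Pplat + Raw × flow = 8.0 + 18.0 × 1.1167 = 8.0 + 20.101 = 28.101 cmH2O.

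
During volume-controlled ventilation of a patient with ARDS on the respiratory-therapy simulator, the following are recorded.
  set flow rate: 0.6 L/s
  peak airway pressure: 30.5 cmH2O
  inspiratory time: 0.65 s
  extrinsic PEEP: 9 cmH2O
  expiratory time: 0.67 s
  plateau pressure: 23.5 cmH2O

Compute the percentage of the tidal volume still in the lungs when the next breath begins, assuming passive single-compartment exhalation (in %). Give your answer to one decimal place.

Vt = flow × Ti = 0.6 L/s × 0.65 s × 1000 mL/L = 390.0 mL.
R = (PIP − Pplat)/V̇ = (30.5 − 23.5) / 0.6 = 7.0/0.6 = 11.667 cmH2O·s/L.
C = Vt/(Pplat − PEEP) = 390.0 / (23.5 − 9) = 390.0/14.5 = 26.897 mL/cmH2O.
τ = R × C = 11.667 × 0.0269 L/cmH2O = 0.3138 s.
Fraction remaining at end-expiration = e^(−Te/τ) = e^(−0.67/0.3138) = 0.1182 → 11.82%.

11.8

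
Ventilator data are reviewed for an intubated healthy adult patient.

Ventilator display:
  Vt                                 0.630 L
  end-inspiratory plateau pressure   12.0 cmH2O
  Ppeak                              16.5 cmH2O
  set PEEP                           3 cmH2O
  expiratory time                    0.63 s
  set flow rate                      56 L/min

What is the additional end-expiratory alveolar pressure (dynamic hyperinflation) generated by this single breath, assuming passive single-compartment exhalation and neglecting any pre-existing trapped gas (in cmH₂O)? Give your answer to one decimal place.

1.4

Flow: 56 L/min ÷ 60 = 0.9333 L/s.
R = (PIP − Pplat)/V̇ = (16.5 − 12.0) / 0.9333 = 4.5/0.9333 = 4.822 cmH2O·s/L.
C = Vt/(Pplat − PEEP) = 630.0 / (12.0 − 3) = 630.0/9.0 = 70.0 mL/cmH2O.
τ = R × C = 4.822 × 0.07 L/cmH2O = 0.3375 s.
Fraction remaining = e^(−Te/τ) = e^(−0.63/0.3375) = 0.1546; trapped volume = 630.0 × 0.1546 = 97.398 mL.
Additional alveolar pressure from trapping ≈ V_trapped / C = 97.398 / 70.0 = 1.391 cmH2O.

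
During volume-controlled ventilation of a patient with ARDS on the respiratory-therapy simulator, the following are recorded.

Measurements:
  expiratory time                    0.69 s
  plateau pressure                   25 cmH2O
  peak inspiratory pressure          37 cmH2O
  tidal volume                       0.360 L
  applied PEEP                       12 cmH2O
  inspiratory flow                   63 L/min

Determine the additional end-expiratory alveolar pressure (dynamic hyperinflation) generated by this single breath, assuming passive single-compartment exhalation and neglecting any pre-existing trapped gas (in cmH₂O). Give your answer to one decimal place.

Flow: 63 L/min ÷ 60 = 1.05 L/s.
R = (PIP − Pplat)/V̇ = (37 − 25) / 1.05 = 12.0/1.05 = 11.429 cmH2O·s/L.
C = Vt/(Pplat − PEEP) = 360.0 / (25 − 12) = 360.0/13.0 = 27.692 mL/cmH2O.
τ = R × C = 11.429 × 0.02769 L/cmH2O = 0.3165 s.
Fraction remaining = e^(−Te/τ) = e^(−0.69/0.3165) = 0.113; trapped volume = 360.0 × 0.113 = 40.68 mL.
Additional alveolar pressure from trapping ≈ V_trapped / C = 40.68 / 27.692 = 1.469 cmH2O.

1.5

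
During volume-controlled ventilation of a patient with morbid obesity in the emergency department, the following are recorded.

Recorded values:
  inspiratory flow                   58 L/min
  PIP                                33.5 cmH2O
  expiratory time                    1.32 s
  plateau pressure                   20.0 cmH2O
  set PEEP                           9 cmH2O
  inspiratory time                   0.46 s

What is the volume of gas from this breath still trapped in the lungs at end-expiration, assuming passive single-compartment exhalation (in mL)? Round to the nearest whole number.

Flow: 58 L/min ÷ 60 = 0.9667 L/s.
Vt = flow × Ti = 0.9667 L/s × 0.46 s × 1000 mL/L = 444.68 mL.
R = (PIP − Pplat)/V̇ = (33.5 − 20.0) / 0.9667 = 13.5/0.9667 = 13.965 cmH2O·s/L.
C = Vt/(Pplat − PEEP) = 444.68 / (20.0 − 9) = 444.68/11.0 = 40.425 mL/cmH2O.
τ = R × C = 13.965 × 0.04043 L/cmH2O = 0.5646 s.
Fraction remaining = e^(−Te/τ) = e^(−1.32/0.5646) = 0.09653.
Trapped volume = 444.68 × 0.09653 = 42.925 mL.

43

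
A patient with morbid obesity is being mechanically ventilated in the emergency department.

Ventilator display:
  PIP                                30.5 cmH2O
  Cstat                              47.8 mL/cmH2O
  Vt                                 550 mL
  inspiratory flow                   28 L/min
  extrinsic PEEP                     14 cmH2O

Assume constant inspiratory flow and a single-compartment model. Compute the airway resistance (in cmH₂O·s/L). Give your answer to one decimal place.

Flow: 28 L/min ÷ 60 = 0.4667 L/s.
Equation of motion (constant flow): PIP = Vt/C + R·V̇ + PEEP.
R·V̇ = PIP − Vt/C − PEEP = 30.5 − 550/47.8 − 14 = 30.5 − 11.506 − 14 = 4.994 cmH2O.
R = 4.994 / 0.4667 = 10.701 cmH2O·s/L.

10.7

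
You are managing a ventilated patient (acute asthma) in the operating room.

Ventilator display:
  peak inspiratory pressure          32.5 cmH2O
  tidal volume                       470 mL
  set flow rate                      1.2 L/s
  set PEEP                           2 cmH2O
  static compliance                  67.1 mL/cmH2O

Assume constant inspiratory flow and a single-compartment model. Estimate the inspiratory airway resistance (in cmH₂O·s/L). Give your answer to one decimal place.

19.6

Equation of motion (constant flow): PIP = Vt/C + R·V̇ + PEEP.
R·V̇ = PIP − Vt/C − PEEP = 32.5 − 470/67.1 − 2 = 32.5 − 7.004 − 2 = 23.496 cmH2O.
R = 23.496 / 1.2 = 19.58 cmH2O·s/L.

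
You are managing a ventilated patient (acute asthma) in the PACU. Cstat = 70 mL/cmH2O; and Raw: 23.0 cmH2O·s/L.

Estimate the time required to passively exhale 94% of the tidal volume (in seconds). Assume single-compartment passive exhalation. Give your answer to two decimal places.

4.53

τ = R × C = 23.0 × 70 mL/cmH2O = 23.0 × 0.070 L/cmH2O = 1.61 s.
Exhaled fraction f = 1 − e^(−t/τ) → t = −τ·ln(1 − f) = −1.61·ln(0.06) = 4.53 s.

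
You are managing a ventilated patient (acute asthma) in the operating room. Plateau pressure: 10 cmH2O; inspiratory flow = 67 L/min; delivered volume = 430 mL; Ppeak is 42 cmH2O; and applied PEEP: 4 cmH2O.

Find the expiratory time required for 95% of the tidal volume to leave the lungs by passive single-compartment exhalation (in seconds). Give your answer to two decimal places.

Flow: 67 L/min ÷ 60 = 1.1167 L/s.
R = (PIP − Pplat)/V̇ = (42 − 10) / 1.1167 = 32.0/1.1167 = 28.656 cmH2O·s/L.
C = Vt/(Pplat − PEEP) = 430.0 / (10 − 4) = 430.0/6.0 = 71.667 mL/cmH2O.
τ = R × C = 28.656 × 0.07167 L/cmH2O = 2.054 s.
t = −τ·ln(1 − 0.95) = −2.054·ln(0.05) = 6.153 s.

6.15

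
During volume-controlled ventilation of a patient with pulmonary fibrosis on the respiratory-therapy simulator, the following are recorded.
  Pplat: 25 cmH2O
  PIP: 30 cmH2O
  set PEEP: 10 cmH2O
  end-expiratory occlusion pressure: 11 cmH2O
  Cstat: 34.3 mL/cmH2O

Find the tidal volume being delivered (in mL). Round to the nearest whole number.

End-expiratory occlusion gives total PEEP = 11 cmH2O (intrinsic PEEP = 11 − 10 = 1). Use total PEEP for the elastic gradient.
Vt = Cstat × (Pplat − PEEPtotal) = 34.3 × (25 − 11) = 34.3 × 14.0 = 480.2 mL.

480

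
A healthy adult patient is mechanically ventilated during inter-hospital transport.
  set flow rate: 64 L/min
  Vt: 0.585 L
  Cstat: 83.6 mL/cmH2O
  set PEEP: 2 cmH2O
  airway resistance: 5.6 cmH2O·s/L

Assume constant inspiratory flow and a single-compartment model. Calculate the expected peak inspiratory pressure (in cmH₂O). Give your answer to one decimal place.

15.0

Flow: 64 L/min ÷ 60 = 1.0667 L/s.
Equation of motion (constant flow): PIP = Vt/C + R·V̇ + PEEP.
PIP = 585/83.6 + 5.6×1.0667 + 2 = 6.998 + 5.974 + 2 = 14.972 cmH2O.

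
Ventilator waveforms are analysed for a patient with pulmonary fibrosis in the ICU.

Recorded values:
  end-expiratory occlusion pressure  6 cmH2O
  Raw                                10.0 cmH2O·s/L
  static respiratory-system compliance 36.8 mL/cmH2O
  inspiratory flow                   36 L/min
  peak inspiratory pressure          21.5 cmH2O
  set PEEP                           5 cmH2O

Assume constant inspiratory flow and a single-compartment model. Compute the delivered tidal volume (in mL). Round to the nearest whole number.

Flow: 36 L/min ÷ 60 = 0.6 L/s.
Total PEEP = 6 cmH2O (set 5 + intrinsic 1); this is the baseline alveolar pressure.
Equation of motion (constant flow): PIP = Vt/C + R·V̇ + PEEP.
Vt/C = PIP − R·V̇ − PEEP = 21.5 − 6.0 − 6 = 9.5 cmH2O.
Vt = C × 9.5 = 36.8 × 9.5 = 349.6 mL.

350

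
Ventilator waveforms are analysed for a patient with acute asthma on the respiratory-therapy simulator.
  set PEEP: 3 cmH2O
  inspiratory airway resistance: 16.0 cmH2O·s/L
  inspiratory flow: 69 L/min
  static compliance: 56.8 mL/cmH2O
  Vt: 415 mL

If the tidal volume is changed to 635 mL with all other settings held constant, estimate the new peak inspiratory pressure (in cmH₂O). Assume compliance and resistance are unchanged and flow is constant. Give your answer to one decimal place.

32.6

Flow: 69 L/min ÷ 60 = 1.15 L/s.
PIP = Vt/C + R·V̇ + PEEP (constant-flow equation of motion).
Only the elastic term changes: ΔPIP = ΔVt / C = (635 − 415) / 56.8 = 3.873 cmH2O.
Original PIP = 415/56.8 + 16.0×1.15 + 3 = 28.706 cmH2O; new PIP = 28.706 + (3.873) = 32.579 cmH2O.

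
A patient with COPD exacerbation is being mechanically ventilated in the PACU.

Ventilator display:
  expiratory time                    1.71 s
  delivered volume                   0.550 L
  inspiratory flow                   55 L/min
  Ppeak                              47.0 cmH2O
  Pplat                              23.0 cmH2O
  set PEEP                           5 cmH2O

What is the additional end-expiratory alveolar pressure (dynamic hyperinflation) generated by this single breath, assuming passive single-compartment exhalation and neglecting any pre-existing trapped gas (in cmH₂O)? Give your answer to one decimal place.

2.1

Flow: 55 L/min ÷ 60 = 0.9167 L/s.
R = (PIP − Pplat)/V̇ = (47.0 − 23.0) / 0.9167 = 24.0/0.9167 = 26.181 cmH2O·s/L.
C = Vt/(Pplat − PEEP) = 550.0 / (23.0 − 5) = 550.0/18.0 = 30.556 mL/cmH2O.
τ = R × C = 26.181 × 0.03056 L/cmH2O = 0.8001 s.
Fraction remaining = e^(−Te/τ) = e^(−1.71/0.8001) = 0.118; trapped volume = 550.0 × 0.118 = 64.9 mL.
Additional alveolar pressure from trapping ≈ V_trapped / C = 64.9 / 30.556 = 2.124 cmH2O.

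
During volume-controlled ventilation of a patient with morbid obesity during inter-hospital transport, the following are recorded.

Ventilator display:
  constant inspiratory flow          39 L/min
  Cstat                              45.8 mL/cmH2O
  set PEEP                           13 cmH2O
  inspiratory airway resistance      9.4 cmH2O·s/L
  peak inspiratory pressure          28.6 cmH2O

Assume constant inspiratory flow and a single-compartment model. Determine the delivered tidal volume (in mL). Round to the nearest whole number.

Flow: 39 L/min ÷ 60 = 0.65 L/s.
Equation of motion (constant flow): PIP = Vt/C + R·V̇ + PEEP.
Vt/C = PIP − R·V̇ − PEEP = 28.6 − 6.11 − 13 = 9.49 cmH2O.
Vt = C × 9.49 = 45.8 × 9.49 = 434.64 mL.

435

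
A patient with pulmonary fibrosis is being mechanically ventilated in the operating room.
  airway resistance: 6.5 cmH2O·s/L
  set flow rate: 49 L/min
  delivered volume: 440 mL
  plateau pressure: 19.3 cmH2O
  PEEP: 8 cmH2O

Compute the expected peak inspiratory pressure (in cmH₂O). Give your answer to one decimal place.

24.6

Flow: 49 L/min ÷ 60 = 0.8167 L/s.
PIP = Pplat + Raw × flow = 19.3 + 6.5 × 0.8167 = 19.3 + 5.309 = 24.609 cmH2O.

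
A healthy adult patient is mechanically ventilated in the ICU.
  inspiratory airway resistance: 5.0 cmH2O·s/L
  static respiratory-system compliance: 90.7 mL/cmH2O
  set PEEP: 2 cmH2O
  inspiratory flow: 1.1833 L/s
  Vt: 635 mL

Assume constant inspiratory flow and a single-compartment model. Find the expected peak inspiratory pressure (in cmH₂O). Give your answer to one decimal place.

14.9

Equation of motion (constant flow): PIP = Vt/C + R·V̇ + PEEP.
PIP = 635/90.7 + 5.0×1.1833 + 2 = 7.001 + 5.917 + 2 = 14.918 cmH2O.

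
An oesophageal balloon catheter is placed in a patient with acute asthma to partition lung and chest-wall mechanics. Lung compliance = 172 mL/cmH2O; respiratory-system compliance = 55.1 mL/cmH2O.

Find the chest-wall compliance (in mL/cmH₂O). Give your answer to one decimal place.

81.1

1/Ccw = 1/Crs − 1/CL.
1/Ccw = 1/55.1 − 1/172 = 0.01233.
Ccw = 81.103 mL/cmH2O.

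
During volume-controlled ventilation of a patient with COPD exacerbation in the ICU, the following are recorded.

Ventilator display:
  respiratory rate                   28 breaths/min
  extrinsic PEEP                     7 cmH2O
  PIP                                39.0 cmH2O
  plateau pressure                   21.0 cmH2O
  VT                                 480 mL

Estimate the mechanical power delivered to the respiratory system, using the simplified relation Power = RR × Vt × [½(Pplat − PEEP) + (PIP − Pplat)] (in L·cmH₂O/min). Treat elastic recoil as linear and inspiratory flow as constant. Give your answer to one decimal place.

Per-breath work = Vt × [½(Pplat−PEEP) + (PIP−Pplat)] = 0.480 × [0.5×14.0 + 18.0] = 0.480 × 25.0 = 12.0 L·cmH2O.
Power = 28 × 12.0 = 336.0 L·cmH2O/min.

336.0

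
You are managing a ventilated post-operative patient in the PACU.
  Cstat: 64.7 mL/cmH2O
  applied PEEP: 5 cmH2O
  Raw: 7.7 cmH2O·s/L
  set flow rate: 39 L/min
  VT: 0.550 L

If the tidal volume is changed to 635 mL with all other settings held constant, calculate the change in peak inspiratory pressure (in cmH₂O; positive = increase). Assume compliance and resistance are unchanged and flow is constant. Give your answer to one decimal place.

PIP = Vt/C + R·V̇ + PEEP (constant-flow equation of motion).
Only the elastic term changes: ΔPIP = ΔVt / C = (635 − 550) / 64.7 = 1.314 cmH2O.

1.3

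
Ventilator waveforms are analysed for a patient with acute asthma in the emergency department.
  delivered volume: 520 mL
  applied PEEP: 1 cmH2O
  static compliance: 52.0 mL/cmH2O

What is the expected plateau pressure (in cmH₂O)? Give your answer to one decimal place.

11.0

Pplat = PEEP + Vt / Cstat = 1 + 520 / 52.0 = 1 + 10.0 = 11.0 cmH2O.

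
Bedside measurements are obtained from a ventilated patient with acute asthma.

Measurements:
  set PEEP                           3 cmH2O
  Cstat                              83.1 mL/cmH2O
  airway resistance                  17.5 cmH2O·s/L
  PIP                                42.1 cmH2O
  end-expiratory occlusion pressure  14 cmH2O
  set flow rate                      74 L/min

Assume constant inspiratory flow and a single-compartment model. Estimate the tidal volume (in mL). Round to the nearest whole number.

Flow: 74 L/min ÷ 60 = 1.2333 L/s.
Total PEEP = 14 cmH2O (set 3 + intrinsic 11); this is the baseline alveolar pressure.
Equation of motion (constant flow): PIP = Vt/C + R·V̇ + PEEP.
Vt/C = PIP − R·V̇ − PEEP = 42.1 − 21.583 − 14 = 6.517 cmH2O.
Vt = C × 6.517 = 83.1 × 6.517 = 541.56 mL.

542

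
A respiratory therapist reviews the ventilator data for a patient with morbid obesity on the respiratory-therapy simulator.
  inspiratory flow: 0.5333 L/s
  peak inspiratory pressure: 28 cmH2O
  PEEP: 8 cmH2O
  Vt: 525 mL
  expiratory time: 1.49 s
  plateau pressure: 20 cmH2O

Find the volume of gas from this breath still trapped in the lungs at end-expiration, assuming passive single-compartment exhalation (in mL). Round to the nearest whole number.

54

R = (PIP − Pplat)/V̇ = (28 − 20) / 0.5333 = 8.0/0.5333 = 15.001 cmH2O·s/L.
C = Vt/(Pplat − PEEP) = 525.0 / (20 − 8) = 525.0/12.0 = 43.75 mL/cmH2O.
τ = R × C = 15.001 × 0.04375 L/cmH2O = 0.6563 s.
Fraction remaining = e^(−Te/τ) = e^(−1.49/0.6563) = 0.1033.
Trapped volume = 525.0 × 0.1033 = 54.233 mL.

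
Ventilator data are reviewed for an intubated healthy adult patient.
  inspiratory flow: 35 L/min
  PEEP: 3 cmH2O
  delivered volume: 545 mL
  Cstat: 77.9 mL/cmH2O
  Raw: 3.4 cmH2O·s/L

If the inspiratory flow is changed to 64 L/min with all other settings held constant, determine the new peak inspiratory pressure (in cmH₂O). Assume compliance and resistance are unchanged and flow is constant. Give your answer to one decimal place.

Flow: 35 L/min ÷ 60 = 0.5833 L/s.
New flow: 64 L/min ÷ 60 = 1.0667 L/s.
PIP = Vt/C + R·V̇ + PEEP (constant-flow equation of motion).
Only the resistive term changes: ΔPIP = R × ΔV̇ = 3.4 × (1.0667 − 0.5833) = 3.4 × 0.4834 = 1.644 cmH2O.
Original PIP = 545/77.9 + 3.4×0.5833 + 3 = 11.979 cmH2O; new PIP = 11.979 + (1.644) = 13.623 cmH2O.

13.6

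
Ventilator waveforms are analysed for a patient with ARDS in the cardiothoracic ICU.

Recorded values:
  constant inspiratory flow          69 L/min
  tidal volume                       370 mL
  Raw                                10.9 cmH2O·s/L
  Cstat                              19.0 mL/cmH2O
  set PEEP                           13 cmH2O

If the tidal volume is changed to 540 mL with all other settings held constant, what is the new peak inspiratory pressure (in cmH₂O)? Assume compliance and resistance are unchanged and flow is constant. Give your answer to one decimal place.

Flow: 69 L/min ÷ 60 = 1.15 L/s.
PIP = Vt/C + R·V̇ + PEEP (constant-flow equation of motion).
Only the elastic term changes: ΔPIP = ΔVt / C = (540 − 370) / 19.0 = 8.947 cmH2O.
Original PIP = 370/19.0 + 10.9×1.15 + 13 = 45.009 cmH2O; new PIP = 45.009 + (8.947) = 53.956 cmH2O.

54.0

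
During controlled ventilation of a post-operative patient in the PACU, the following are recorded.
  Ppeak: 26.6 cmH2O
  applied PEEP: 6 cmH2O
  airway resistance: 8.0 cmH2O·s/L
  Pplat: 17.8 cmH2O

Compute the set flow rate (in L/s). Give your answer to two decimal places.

flow = (PIP − Pplat) / Raw = 8.8 / 8.0 = 1.1 L/s.

1.10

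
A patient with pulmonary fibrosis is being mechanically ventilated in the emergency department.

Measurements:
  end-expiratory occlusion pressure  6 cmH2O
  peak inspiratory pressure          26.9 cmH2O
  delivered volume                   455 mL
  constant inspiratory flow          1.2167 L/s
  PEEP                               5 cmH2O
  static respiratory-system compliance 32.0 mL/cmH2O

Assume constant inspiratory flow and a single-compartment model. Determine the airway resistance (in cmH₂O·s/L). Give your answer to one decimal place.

5.5

Total PEEP = 6 cmH2O (set 5 + intrinsic 1); this is the baseline alveolar pressure.
Equation of motion (constant flow): PIP = Vt/C + R·V̇ + PEEP.
R·V̇ = PIP − Vt/C − PEEP = 26.9 − 455/32.0 − 6 = 26.9 − 14.219 − 6 = 6.681 cmH2O.
R = 6.681 / 1.2167 = 5.491 cmH2O·s/L.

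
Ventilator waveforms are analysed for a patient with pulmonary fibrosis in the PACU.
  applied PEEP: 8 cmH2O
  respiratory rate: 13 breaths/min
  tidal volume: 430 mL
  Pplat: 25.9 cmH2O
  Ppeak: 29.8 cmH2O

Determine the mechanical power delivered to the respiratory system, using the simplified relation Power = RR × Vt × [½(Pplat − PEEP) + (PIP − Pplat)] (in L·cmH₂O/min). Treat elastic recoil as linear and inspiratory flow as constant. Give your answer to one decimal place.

71.8

Per-breath work = Vt × [½(Pplat−PEEP) + (PIP−Pplat)] = 0.430 × [0.5×17.9 + 3.9] = 0.430 × 12.85 = 5.526 L·cmH2O.
Power = 13 × 5.526 = 71.838 L·cmH2O/min.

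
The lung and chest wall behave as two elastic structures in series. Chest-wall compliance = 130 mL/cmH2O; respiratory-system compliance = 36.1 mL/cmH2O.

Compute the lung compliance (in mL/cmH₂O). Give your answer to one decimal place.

50.0

1/CL = 1/Crs − 1/Ccw.
1/CL = 1/36.1 − 1/130 = 0.02001.
CL = 49.975 mL/cmH2O.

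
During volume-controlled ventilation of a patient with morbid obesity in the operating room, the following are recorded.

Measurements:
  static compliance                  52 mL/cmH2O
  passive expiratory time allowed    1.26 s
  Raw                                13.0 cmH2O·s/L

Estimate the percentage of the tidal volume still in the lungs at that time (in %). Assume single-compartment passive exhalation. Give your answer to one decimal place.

15.5

τ = R × C = 13.0 × 52 mL/cmH2O = 13.0 × 0.052 L/cmH2O = 0.676 s.
Passive exhalation: V(t)/V₀ = e^(−t/τ) = e^(−1.26/0.676) = 0.1551.
Fraction remaining = 0.1551 → 15.51%.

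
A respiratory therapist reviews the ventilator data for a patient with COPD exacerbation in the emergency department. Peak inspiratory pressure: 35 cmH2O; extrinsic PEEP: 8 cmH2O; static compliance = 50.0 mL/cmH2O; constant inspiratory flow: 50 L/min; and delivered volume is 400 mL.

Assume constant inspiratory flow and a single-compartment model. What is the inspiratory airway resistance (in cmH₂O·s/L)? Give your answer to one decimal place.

22.8

Flow: 50 L/min ÷ 60 = 0.8333 L/s.
Equation of motion (constant flow): PIP = Vt/C + R·V̇ + PEEP.
R·V̇ = PIP − Vt/C − PEEP = 35 − 400/50.0 − 8 = 35 − 8.0 − 8 = 19.0 cmH2O.
R = 19.0 / 0.8333 = 22.801 cmH2O·s/L.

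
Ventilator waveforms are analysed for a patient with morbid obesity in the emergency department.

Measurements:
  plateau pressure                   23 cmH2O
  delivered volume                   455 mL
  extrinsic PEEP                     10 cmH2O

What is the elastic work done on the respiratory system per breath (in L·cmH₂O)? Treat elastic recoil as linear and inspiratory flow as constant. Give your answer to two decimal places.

2.96

Elastic work ≈ ½ × (Pplat − PEEP) × Vt = 0.5 × (23 − 10) × 0.455 L = 0.5 × 13.0 × 0.455 = 2.958 L·cmH2O.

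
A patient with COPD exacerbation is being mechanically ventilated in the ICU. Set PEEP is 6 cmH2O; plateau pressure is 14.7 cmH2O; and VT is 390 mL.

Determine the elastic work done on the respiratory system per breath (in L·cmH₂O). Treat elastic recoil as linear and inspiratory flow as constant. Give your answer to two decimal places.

1.70

Elastic work ≈ ½ × (Pplat − PEEP) × Vt = 0.5 × (14.7 − 6) × 0.390 L = 0.5 × 8.7 × 0.390 = 1.697 L·cmH2O.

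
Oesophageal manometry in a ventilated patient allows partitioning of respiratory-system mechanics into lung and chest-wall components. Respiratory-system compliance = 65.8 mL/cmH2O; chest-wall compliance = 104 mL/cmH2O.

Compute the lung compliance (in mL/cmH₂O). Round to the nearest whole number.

179

1/CL = 1/Crs − 1/Ccw.
1/CL = 1/65.8 − 1/104 = 0.005582.
CL = 179.15 mL/cmH2O.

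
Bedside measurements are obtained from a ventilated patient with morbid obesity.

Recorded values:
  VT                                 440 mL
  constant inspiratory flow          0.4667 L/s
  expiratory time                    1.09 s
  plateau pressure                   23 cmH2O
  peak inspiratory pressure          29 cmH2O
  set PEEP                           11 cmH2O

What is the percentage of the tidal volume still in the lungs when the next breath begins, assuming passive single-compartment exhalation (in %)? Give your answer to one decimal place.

9.9

R = (PIP − Pplat)/V̇ = (29 − 23) / 0.4667 = 6.0/0.4667 = 12.856 cmH2O·s/L.
C = Vt/(Pplat − PEEP) = 440.0 / (23 − 11) = 440.0/12.0 = 36.667 mL/cmH2O.
τ = R × C = 12.856 × 0.03667 L/cmH2O = 0.4714 s.
Fraction remaining at end-expiration = e^(−Te/τ) = e^(−1.09/0.4714) = 0.09904 → 9.904%.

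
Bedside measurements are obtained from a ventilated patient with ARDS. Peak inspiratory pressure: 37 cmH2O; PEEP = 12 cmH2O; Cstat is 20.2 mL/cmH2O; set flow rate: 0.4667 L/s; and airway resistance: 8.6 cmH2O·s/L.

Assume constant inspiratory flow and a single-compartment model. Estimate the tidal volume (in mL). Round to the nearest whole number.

Equation of motion (constant flow): PIP = Vt/C + R·V̇ + PEEP.
Vt/C = PIP − R·V̇ − PEEP = 37 − 4.014 − 12 = 20.986 cmH2O.
Vt = C × 20.986 = 20.2 × 20.986 = 423.92 mL.

424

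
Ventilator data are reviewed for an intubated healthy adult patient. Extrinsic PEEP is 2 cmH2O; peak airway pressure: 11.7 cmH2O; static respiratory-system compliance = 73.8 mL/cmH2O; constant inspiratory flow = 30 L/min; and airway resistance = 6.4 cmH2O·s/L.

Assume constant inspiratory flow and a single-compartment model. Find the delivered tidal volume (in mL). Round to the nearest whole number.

Flow: 30 L/min ÷ 60 = 0.5 L/s.
Equation of motion (constant flow): PIP = Vt/C + R·V̇ + PEEP.
Vt/C = PIP − R·V̇ − PEEP = 11.7 − 3.2 − 2 = 6.5 cmH2O.
Vt = C × 6.5 = 73.8 × 6.5 = 479.7 mL.

480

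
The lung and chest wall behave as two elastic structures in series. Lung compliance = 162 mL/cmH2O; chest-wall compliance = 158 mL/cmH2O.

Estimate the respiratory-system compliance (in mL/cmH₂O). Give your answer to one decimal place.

80.0

Lung and chest wall are elastances in series: 1/Crs = 1/CL + 1/Ccw.
1/Crs = 1/162 + 1/158 = 0.0125.
Crs = 80.0 mL/cmH2O.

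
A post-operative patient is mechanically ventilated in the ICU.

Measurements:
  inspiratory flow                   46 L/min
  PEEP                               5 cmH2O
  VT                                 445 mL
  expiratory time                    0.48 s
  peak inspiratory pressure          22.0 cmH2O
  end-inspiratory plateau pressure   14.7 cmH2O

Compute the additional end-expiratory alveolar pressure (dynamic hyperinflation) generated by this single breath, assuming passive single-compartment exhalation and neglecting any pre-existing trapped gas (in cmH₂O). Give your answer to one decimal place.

Flow: 46 L/min ÷ 60 = 0.7667 L/s.
R = (PIP − Pplat)/V̇ = (22.0 − 14.7) / 0.7667 = 7.3/0.7667 = 9.521 cmH2O·s/L.
C = Vt/(Pplat − PEEP) = 445.0 / (14.7 − 5) = 445.0/9.7 = 45.876 mL/cmH2O.
τ = R × C = 9.521 × 0.04588 L/cmH2O = 0.4368 s.
Fraction remaining = e^(−Te/τ) = e^(−0.48/0.4368) = 0.3332; trapped volume = 445.0 × 0.3332 = 148.27 mL.
Additional alveolar pressure from trapping ≈ V_trapped / C = 148.27 / 45.876 = 3.232 cmH2O.

3.2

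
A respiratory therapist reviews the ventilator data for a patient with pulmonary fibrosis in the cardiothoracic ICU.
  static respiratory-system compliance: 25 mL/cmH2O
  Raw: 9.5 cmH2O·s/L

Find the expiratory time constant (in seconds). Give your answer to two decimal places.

0.24

τ = R × C = 9.5 × 25 mL/cmH2O = 9.5 × 0.025 L/cmH2O = 0.2375 s.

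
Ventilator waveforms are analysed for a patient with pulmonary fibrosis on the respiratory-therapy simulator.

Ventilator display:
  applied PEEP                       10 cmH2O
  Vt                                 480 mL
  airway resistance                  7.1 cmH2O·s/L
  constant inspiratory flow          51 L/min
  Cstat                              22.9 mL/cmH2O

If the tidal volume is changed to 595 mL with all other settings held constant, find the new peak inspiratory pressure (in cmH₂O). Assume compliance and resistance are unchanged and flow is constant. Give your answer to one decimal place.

Flow: 51 L/min ÷ 60 = 0.85 L/s.
PIP = Vt/C + R·V̇ + PEEP (constant-flow equation of motion).
Only the elastic term changes: ΔPIP = ΔVt / C = (595 − 480) / 22.9 = 5.022 cmH2O.
Original PIP = 480/22.9 + 7.1×0.85 + 10 = 36.996 cmH2O; new PIP = 36.996 + (5.022) = 42.018 cmH2O.

42.0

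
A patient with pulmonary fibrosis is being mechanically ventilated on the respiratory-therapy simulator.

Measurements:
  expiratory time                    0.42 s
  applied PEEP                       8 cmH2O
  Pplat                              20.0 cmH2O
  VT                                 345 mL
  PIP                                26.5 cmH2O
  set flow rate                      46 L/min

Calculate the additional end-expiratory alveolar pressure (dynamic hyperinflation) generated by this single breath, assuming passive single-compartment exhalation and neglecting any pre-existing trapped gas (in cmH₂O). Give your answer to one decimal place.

2.1

Flow: 46 L/min ÷ 60 = 0.7667 L/s.
R = (PIP − Pplat)/V̇ = (26.5 − 20.0) / 0.7667 = 6.5/0.7667 = 8.478 cmH2O·s/L.
C = Vt/(Pplat − PEEP) = 345.0 / (20.0 − 8) = 345.0/12.0 = 28.75 mL/cmH2O.
τ = R × C = 8.478 × 0.02875 L/cmH2O = 0.2437 s.
Fraction remaining = e^(−Te/τ) = e^(−0.42/0.2437) = 0.1785; trapped volume = 345.0 × 0.1785 = 61.583 mL.
Additional alveolar pressure from trapping ≈ V_trapped / C = 61.583 / 28.75 = 2.142 cmH2O.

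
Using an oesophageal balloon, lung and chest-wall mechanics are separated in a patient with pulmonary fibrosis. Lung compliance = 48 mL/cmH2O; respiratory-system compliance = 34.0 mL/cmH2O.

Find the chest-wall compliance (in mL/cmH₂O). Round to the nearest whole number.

1/Ccw = 1/Crs − 1/CL.
1/Ccw = 1/34.0 − 1/48 = 0.008578.
Ccw = 116.58 mL/cmH2O.

117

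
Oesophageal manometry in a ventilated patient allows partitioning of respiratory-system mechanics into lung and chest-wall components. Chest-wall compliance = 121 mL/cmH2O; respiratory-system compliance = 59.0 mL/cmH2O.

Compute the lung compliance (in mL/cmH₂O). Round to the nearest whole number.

1/CL = 1/Crs − 1/Ccw.
1/CL = 1/59.0 − 1/121 = 0.008685.
CL = 115.14 mL/cmH2O.

115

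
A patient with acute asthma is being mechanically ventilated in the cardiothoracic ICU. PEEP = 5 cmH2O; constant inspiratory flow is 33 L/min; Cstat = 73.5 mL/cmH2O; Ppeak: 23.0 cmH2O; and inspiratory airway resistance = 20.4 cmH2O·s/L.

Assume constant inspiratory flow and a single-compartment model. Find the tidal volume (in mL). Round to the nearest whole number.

Flow: 33 L/min ÷ 60 = 0.55 L/s.
Equation of motion (constant flow): PIP = Vt/C + R·V̇ + PEEP.
Vt/C = PIP − R·V̇ − PEEP = 23.0 − 11.22 − 5 = 6.78 cmH2O.
Vt = C × 6.78 = 73.5 × 6.78 = 498.33 mL.

498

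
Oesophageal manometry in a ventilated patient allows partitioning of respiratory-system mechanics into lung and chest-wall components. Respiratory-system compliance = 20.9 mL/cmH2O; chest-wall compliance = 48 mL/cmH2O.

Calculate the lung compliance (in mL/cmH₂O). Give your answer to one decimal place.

1/CL = 1/Crs − 1/Ccw.
1/CL = 1/20.9 − 1/48 = 0.02701.
CL = 37.023 mL/cmH2O.

37.0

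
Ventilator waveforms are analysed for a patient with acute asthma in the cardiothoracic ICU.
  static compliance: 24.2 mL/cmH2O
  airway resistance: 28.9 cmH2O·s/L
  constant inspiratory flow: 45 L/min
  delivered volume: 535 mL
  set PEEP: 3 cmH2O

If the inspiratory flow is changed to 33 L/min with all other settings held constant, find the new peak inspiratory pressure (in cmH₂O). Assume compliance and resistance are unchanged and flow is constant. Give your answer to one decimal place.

Flow: 45 L/min ÷ 60 = 0.75 L/s.
New flow: 33 L/min ÷ 60 = 0.55 L/s.
PIP = Vt/C + R·V̇ + PEEP (constant-flow equation of motion).
Only the resistive term changes: ΔPIP = R × ΔV̇ = 28.9 × (0.55 − 0.75) = 28.9 × -0.2 = -5.78 cmH2O.
Original PIP = 535/24.2 + 28.9×0.75 + 3 = 46.782 cmH2O; new PIP = 46.782 + (-5.78) = 41.002 cmH2O.

41.0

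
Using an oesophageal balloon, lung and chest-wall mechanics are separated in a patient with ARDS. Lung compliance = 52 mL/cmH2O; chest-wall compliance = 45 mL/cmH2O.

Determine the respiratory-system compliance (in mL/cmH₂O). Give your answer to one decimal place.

24.1

Lung and chest wall are elastances in series: 1/Crs = 1/CL + 1/Ccw.
1/Crs = 1/52 + 1/45 = 0.04145.
Crs = 24.125 mL/cmH2O.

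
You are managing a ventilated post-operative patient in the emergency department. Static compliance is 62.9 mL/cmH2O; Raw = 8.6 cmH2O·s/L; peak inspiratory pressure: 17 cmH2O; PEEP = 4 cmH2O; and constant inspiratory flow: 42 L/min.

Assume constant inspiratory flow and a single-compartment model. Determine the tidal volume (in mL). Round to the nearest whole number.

439

Flow: 42 L/min ÷ 60 = 0.7 L/s.
Equation of motion (constant flow): PIP = Vt/C + R·V̇ + PEEP.
Vt/C = PIP − R·V̇ − PEEP = 17 − 6.02 − 4 = 6.98 cmH2O.
Vt = C × 6.98 = 62.9 × 6.98 = 439.04 mL.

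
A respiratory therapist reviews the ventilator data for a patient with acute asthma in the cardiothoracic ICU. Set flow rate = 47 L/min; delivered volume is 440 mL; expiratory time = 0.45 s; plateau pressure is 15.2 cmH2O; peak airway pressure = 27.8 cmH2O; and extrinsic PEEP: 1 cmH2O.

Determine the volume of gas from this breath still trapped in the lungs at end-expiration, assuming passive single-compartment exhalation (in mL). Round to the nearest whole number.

Flow: 47 L/min ÷ 60 = 0.7833 L/s.
R = (PIP − Pplat)/V̇ = (27.8 − 15.2) / 0.7833 = 12.6/0.7833 = 16.086 cmH2O·s/L.
C = Vt/(Pplat − PEEP) = 440.0 / (15.2 − 1) = 440.0/14.2 = 30.986 mL/cmH2O.
τ = R × C = 16.086 × 0.03099 L/cmH2O = 0.4985 s.
Fraction remaining = e^(−Te/τ) = e^(−0.45/0.4985) = 0.4055.
Trapped volume = 440.0 × 0.4055 = 178.42 mL.

178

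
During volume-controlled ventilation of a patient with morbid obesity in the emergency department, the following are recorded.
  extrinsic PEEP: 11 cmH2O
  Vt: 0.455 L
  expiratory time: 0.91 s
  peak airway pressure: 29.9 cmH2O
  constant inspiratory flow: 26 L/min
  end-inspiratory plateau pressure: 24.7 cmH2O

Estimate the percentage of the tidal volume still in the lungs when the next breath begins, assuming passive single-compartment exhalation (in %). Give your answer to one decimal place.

Flow: 26 L/min ÷ 60 = 0.4333 L/s.
R = (PIP − Pplat)/V̇ = (29.9 − 24.7) / 0.4333 = 5.2/0.4333 = 12.001 cmH2O·s/L.
C = Vt/(Pplat − PEEP) = 455.0 / (24.7 − 11) = 455.0/13.7 = 33.212 mL/cmH2O.
τ = R × C = 12.001 × 0.03321 L/cmH2O = 0.3986 s.
Fraction remaining at end-expiration = e^(−Te/τ) = e^(−0.91/0.3986) = 0.102 → 10.2%.

10.2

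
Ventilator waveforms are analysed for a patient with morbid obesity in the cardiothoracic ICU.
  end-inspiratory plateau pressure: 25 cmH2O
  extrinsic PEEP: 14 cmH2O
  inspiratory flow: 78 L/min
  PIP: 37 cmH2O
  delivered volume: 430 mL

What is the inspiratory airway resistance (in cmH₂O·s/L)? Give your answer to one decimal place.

Flow: 78 L/min ÷ 60 = 1.3 L/s.
Raw = (PIP − Pplat) / flow = (37 − 25) / 1.3 = 12.0 / 1.3 = 9.231 cmH2O·s/L.

9.2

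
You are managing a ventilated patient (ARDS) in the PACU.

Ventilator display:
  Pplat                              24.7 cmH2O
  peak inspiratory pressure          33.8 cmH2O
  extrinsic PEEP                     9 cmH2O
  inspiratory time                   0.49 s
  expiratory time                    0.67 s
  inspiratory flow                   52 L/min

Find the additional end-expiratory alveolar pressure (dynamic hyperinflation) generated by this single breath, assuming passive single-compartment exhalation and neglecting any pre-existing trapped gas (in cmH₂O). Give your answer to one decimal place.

1.5

Flow: 52 L/min ÷ 60 = 0.8667 L/s.
Vt = flow × Ti = 0.8667 L/s × 0.49 s × 1000 mL/L = 424.68 mL.
R = (PIP − Pplat)/V̇ = (33.8 − 24.7) / 0.8667 = 9.1/0.8667 = 10.5 cmH2O·s/L.
C = Vt/(Pplat − PEEP) = 424.68 / (24.7 − 9) = 424.68/15.7 = 27.05 mL/cmH2O.
τ = R × C = 10.5 × 0.02705 L/cmH2O = 0.284 s.
Fraction remaining = e^(−Te/τ) = e^(−0.67/0.284) = 0.0945; trapped volume = 424.68 × 0.0945 = 40.132 mL.
Additional alveolar pressure from trapping ≈ V_trapped / C = 40.132 / 27.05 = 1.484 cmH2O.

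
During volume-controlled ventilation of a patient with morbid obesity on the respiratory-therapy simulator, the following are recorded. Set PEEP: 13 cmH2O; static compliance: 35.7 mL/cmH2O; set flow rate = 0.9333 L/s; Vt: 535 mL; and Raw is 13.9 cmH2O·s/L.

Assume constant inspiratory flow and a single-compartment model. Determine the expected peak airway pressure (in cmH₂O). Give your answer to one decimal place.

Equation of motion (constant flow): PIP = Vt/C + R·V̇ + PEEP.
PIP = 535/35.7 + 13.9×0.9333 + 13 = 14.986 + 12.973 + 13 = 40.959 cmH2O.

41.0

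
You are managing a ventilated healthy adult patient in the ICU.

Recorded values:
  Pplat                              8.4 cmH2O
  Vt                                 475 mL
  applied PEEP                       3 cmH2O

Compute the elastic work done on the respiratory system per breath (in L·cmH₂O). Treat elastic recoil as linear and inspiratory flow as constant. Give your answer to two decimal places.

Elastic work ≈ ½ × (Pplat − PEEP) × Vt = 0.5 × (8.4 − 3) × 0.475 L = 0.5 × 5.4 × 0.475 = 1.283 L·cmH2O.

1.28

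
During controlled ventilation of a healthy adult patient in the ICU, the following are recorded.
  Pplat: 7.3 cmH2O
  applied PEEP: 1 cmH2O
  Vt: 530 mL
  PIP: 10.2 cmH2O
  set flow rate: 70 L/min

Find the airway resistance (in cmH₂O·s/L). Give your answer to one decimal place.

2.5

Flow: 70 L/min ÷ 60 = 1.1667 L/s.
Raw = (PIP − Pplat) / flow = (10.2 − 7.3) / 1.1667 = 2.9 / 1.1667 = 2.486 cmH2O·s/L.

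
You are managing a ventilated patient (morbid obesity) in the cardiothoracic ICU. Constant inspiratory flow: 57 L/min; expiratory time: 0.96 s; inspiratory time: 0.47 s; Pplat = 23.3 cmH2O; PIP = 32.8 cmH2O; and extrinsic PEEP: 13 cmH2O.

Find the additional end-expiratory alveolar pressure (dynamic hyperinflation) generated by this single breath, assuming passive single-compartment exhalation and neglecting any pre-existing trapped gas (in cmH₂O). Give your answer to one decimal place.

Flow: 57 L/min ÷ 60 = 0.95 L/s.
Vt = flow × Ti = 0.95 L/s × 0.47 s × 1000 mL/L = 446.5 mL.
R = (PIP − Pplat)/V̇ = (32.8 − 23.3) / 0.95 = 9.5/0.95 = 10.0 cmH2O·s/L.
C = Vt/(Pplat − PEEP) = 446.5 / (23.3 − 13) = 446.5/10.3 = 43.35 mL/cmH2O.
τ = R × C = 10.0 × 0.04335 L/cmH2O = 0.4335 s.
Fraction remaining = e^(−Te/τ) = e^(−0.96/0.4335) = 0.1092; trapped volume = 446.5 × 0.1092 = 48.758 mL.
Additional alveolar pressure from trapping ≈ V_trapped / C = 48.758 / 43.35 = 1.125 cmH2O.

1.1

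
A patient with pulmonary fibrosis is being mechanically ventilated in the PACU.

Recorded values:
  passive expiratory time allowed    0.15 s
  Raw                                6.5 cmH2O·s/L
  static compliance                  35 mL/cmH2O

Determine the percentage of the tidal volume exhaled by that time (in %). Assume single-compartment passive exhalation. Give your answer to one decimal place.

τ = R × C = 6.5 × 35 mL/cmH2O = 6.5 × 0.035 L/cmH2O = 0.2275 s.
Passive exhalation: V(t)/V₀ = e^(−t/τ) = e^(−0.15/0.2275) = 0.5172.
Fraction exhaled = 1 − 0.5172 = 0.4828 → 48.28%.

48.3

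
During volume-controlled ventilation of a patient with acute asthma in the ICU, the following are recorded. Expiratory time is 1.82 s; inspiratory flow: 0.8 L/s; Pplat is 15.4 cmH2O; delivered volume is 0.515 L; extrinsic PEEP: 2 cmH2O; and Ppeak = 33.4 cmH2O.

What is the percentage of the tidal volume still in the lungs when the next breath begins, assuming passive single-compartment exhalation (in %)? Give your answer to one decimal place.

R = (PIP − Pplat)/V̇ = (33.4 − 15.4) / 0.8 = 18.0/0.8 = 22.5 cmH2O·s/L.
C = Vt/(Pplat − PEEP) = 515.0 / (15.4 − 2) = 515.0/13.4 = 38.433 mL/cmH2O.
τ = R × C = 22.5 × 0.03843 L/cmH2O = 0.8647 s.
Fraction remaining at end-expiration = e^(−Te/τ) = e^(−1.82/0.8647) = 0.1219 → 12.19%.

12.2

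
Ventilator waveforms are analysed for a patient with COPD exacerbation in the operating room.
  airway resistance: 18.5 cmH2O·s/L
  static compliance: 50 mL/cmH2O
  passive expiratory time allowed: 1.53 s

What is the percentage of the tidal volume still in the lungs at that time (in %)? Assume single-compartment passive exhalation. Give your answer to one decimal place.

τ = R × C = 18.5 × 50 mL/cmH2O = 18.5 × 0.050 L/cmH2O = 0.925 s.
Passive exhalation: V(t)/V₀ = e^(−t/τ) = e^(−1.53/0.925) = 0.1913.
Fraction remaining = 0.1913 → 19.13%.

19.1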